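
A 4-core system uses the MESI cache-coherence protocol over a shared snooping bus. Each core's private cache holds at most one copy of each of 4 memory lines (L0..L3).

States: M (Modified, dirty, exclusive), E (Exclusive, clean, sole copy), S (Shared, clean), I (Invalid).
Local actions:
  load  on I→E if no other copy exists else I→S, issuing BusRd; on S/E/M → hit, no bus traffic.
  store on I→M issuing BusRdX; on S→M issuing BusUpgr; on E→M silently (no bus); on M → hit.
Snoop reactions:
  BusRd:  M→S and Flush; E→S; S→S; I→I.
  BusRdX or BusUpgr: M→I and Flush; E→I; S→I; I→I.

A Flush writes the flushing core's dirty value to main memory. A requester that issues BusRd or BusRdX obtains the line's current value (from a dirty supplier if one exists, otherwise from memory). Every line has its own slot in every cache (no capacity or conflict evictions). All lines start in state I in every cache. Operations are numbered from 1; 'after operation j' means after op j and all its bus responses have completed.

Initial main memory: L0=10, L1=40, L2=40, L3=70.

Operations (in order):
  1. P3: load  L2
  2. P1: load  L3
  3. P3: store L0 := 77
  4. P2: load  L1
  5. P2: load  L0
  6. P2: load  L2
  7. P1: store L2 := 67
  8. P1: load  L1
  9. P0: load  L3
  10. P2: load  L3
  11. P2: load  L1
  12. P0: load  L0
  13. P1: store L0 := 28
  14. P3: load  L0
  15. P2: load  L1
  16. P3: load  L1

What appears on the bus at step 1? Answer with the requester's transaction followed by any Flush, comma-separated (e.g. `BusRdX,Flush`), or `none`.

  op1 P3: load  L2 → I/I/I/E on L2; bus BusRd; mem=40
  op2 P1: load  L3 → I/E/I/I on L3; bus BusRd; mem=70
  op3 P3: store L0 := 77 → I/I/I/M on L0; bus BusRdX; mem=10
  op4 P2: load  L1 → I/I/E/I on L1; bus BusRd; mem=40
  op5 P2: load  L0 → I/I/S/S on L0; bus BusRd Flush; mem=77
  op6 P2: load  L2 → I/I/S/S on L2; bus BusRd; mem=40
  op7 P1: store L2 := 67 → I/M/I/I on L2; bus BusRdX; mem=40
  op8 P1: load  L1 → I/S/S/I on L1; bus BusRd; mem=40
  op9 P0: load  L3 → S/S/I/I on L3; bus BusRd; mem=70
  op10 P2: load  L3 → S/S/S/I on L3; bus BusRd; mem=70
  op11 P2: load  L1 → I/S/S/I on L1; bus (none); mem=40
  op12 P0: load  L0 → S/I/S/S on L0; bus BusRd; mem=77
  op13 P1: store L0 := 28 → I/M/I/I on L0; bus BusRdX; mem=77
  op14 P3: load  L0 → I/S/I/S on L0; bus BusRd Flush; mem=28
  op15 P2: load  L1 → I/S/S/I on L1; bus (none); mem=40
  op16 P3: load  L1 → I/S/S/S on L1; bus BusRd; mem=40

bus = BusRd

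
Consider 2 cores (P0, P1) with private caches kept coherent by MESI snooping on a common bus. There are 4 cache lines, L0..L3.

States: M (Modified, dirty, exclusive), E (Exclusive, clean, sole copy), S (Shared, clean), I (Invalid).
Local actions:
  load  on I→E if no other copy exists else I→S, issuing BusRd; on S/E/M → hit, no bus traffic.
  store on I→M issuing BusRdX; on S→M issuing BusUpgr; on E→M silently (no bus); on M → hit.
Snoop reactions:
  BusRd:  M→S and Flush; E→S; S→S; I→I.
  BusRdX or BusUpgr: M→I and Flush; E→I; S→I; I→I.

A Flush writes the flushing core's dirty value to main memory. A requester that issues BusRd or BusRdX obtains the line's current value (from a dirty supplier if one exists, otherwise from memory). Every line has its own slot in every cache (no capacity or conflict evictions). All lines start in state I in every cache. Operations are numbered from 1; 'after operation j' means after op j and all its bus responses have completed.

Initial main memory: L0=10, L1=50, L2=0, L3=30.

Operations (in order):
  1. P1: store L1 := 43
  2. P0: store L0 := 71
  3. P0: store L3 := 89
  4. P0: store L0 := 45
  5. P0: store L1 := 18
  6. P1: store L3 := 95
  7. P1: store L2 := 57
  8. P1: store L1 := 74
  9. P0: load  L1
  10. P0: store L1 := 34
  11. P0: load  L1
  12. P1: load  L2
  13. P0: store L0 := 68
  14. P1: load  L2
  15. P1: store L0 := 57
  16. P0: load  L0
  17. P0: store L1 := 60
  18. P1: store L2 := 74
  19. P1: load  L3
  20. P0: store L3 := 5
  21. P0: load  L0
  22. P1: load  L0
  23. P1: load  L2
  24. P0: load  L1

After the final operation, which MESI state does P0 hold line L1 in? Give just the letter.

state = M

1. P1: store L1 := 43  bus=[BusRdX]  L1: P0=I P1=M  mem[L1]=50
2. P0: store L0 := 71  bus=[BusRdX]  L0: P0=M P1=I  mem[L0]=10
3. P0: store L3 := 89  bus=[BusRdX]  L3: P0=M P1=I  mem[L3]=30
4. P0: store L0 := 45  bus=[-]  L0: P0=M P1=I  mem[L0]=10
5. P0: store L1 := 18  bus=[BusRdX,Flush]  L1: P0=M P1=I  mem[L1]=43
6. P1: store L3 := 95  bus=[BusRdX,Flush]  L3: P0=I P1=M  mem[L3]=89
7. P1: store L2 := 57  bus=[BusRdX]  L2: P0=I P1=M  mem[L2]=0
8. P1: store L1 := 74  bus=[BusRdX,Flush]  L1: P0=I P1=M  mem[L1]=18
9. P0: load  L1  bus=[BusRd,Flush]  L1: P0=S P1=S  mem[L1]=74
10. P0: store L1 := 34  bus=[BusUpgr]  L1: P0=M P1=I  mem[L1]=74
11. P0: load  L1  bus=[-]  L1: P0=M P1=I  mem[L1]=74
12. P1: load  L2  bus=[-]  L2: P0=I P1=M  mem[L2]=0
13. P0: store L0 := 68  bus=[-]  L0: P0=M P1=I  mem[L0]=10
14. P1: load  L2  bus=[-]  L2: P0=I P1=M  mem[L2]=0
15. P1: store L0 := 57  bus=[BusRdX,Flush]  L0: P0=I P1=M  mem[L0]=68
16. P0: load  L0  bus=[BusRd,Flush]  L0: P0=S P1=S  mem[L0]=57
17. P0: store L1 := 60  bus=[-]  L1: P0=M P1=I  mem[L1]=74
18. P1: store L2 := 74  bus=[-]  L2: P0=I P1=M  mem[L2]=0
19. P1: load  L3  bus=[-]  L3: P0=I P1=M  mem[L3]=89
20. P0: store L3 := 5  bus=[BusRdX,Flush]  L3: P0=M P1=I  mem[L3]=95
21. P0: load  L0  bus=[-]  L0: P0=S P1=S  mem[L0]=57
22. P1: load  L0  bus=[-]  L0: P0=S P1=S  mem[L0]=57
23. P1: load  L2  bus=[-]  L2: P0=I P1=M  mem[L2]=0
24. P0: load  L1  bus=[-]  L1: P0=M P1=I  mem[L1]=74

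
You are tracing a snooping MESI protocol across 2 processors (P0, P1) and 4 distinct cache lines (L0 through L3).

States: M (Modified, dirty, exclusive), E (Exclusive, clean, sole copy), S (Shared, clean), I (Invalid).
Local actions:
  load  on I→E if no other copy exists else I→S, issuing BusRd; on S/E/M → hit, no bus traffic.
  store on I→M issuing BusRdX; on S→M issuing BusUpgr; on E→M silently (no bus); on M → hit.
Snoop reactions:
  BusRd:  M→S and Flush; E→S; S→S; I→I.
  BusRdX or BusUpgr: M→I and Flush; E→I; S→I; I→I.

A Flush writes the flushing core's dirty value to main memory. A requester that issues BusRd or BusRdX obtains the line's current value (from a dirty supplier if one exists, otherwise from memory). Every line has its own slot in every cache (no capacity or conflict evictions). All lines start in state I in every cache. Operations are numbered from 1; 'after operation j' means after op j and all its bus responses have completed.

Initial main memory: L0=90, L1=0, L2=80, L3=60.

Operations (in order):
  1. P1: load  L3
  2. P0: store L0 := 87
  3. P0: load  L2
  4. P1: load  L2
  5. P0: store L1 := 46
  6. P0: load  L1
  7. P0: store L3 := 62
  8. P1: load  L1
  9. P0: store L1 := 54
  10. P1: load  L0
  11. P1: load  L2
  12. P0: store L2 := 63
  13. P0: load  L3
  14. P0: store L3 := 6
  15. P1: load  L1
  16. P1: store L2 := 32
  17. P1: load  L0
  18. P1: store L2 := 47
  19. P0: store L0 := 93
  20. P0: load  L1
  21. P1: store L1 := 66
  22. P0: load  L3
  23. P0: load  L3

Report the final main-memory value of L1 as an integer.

step 1: P1: load  L3  ⟶  IE  (L3)  txn=BusRd  M[L3]=60
step 2: P0: store L0 := 87  ⟶  MI  (L0)  txn=BusRdX  M[L0]=90
step 3: P0: load  L2  ⟶  EI  (L2)  txn=BusRd  M[L2]=80
step 4: P1: load  L2  ⟶  SS  (L2)  txn=BusRd  M[L2]=80
step 5: P0: store L1 := 46  ⟶  MI  (L1)  txn=BusRdX  M[L1]=0
step 6: P0: load  L1  ⟶  MI  (L1)  txn=∅  M[L1]=0
step 7: P0: store L3 := 62  ⟶  MI  (L3)  txn=BusRdX  M[L3]=60
step 8: P1: load  L1  ⟶  SS  (L1)  txn=BusRd+Flush  M[L1]=46
step 9: P0: store L1 := 54  ⟶  MI  (L1)  txn=BusUpgr  M[L1]=46
step 10: P1: load  L0  ⟶  SS  (L0)  txn=BusRd+Flush  M[L0]=87
step 11: P1: load  L2  ⟶  SS  (L2)  txn=∅  M[L2]=80
step 12: P0: store L2 := 63  ⟶  MI  (L2)  txn=BusUpgr  M[L2]=80
step 13: P0: load  L3  ⟶  MI  (L3)  txn=∅  M[L3]=60
step 14: P0: store L3 := 6  ⟶  MI  (L3)  txn=∅  M[L3]=60
step 15: P1: load  L1  ⟶  SS  (L1)  txn=BusRd+Flush  M[L1]=54
step 16: P1: store L2 := 32  ⟶  IM  (L2)  txn=BusRdX+Flush  M[L2]=63
step 17: P1: load  L0  ⟶  SS  (L0)  txn=∅  M[L0]=87
step 18: P1: store L2 := 47  ⟶  IM  (L2)  txn=∅  M[L2]=63
step 19: P0: store L0 := 93  ⟶  MI  (L0)  txn=BusUpgr  M[L0]=87
step 20: P0: load  L1  ⟶  SS  (L1)  txn=∅  M[L1]=54
step 21: P1: store L1 := 66  ⟶  IM  (L1)  txn=BusUpgr  M[L1]=54
step 22: P0: load  L3  ⟶  MI  (L3)  txn=∅  M[L3]=60
step 23: P0: load  L3  ⟶  MI  (L3)  txn=∅  M[L3]=60

memory[L1] = 54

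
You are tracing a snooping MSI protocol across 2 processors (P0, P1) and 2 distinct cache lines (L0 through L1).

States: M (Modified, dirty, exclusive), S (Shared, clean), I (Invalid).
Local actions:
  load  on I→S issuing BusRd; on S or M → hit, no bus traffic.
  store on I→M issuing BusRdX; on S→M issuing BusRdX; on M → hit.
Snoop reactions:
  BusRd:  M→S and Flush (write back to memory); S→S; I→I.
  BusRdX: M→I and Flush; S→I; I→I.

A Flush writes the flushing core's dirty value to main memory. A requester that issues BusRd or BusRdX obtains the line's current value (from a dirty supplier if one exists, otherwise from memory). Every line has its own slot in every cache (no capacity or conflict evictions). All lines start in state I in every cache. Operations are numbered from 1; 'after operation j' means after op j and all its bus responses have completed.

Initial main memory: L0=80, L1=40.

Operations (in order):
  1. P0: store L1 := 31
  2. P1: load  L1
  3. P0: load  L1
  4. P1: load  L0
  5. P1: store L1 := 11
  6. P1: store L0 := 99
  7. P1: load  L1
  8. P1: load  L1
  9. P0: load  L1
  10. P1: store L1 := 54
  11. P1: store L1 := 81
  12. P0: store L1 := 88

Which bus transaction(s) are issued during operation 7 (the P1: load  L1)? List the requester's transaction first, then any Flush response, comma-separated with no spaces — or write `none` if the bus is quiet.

[1] P0: store L1 := 31 | P0:M(31), P1:I | bus: BusRdX
[2] P1: load  L1 | P0:S(31), P1:S(31) | bus: BusRd,Flush
[3] P0: load  L1 | P0:S(31), P1:S(31) | bus: none
[4] P1: load  L0 | P0:I, P1:S(80) | bus: BusRd
[5] P1: store L1 := 11 | P0:I, P1:M(11) | bus: BusRdX
[6] P1: store L0 := 99 | P0:I, P1:M(99) | bus: BusRdX
[7] P1: load  L1 | P0:I, P1:M(11) | bus: none
[8] P1: load  L1 | P0:I, P1:M(11) | bus: none
[9] P0: load  L1 | P0:S(11), P1:S(11) | bus: BusRd,Flush
[10] P1: store L1 := 54 | P0:I, P1:M(54) | bus: BusRdX
[11] P1: store L1 := 81 | P0:I, P1:M(81) | bus: none
[12] P0: store L1 := 88 | P0:M(88), P1:I | bus: BusRdX,Flush

bus = none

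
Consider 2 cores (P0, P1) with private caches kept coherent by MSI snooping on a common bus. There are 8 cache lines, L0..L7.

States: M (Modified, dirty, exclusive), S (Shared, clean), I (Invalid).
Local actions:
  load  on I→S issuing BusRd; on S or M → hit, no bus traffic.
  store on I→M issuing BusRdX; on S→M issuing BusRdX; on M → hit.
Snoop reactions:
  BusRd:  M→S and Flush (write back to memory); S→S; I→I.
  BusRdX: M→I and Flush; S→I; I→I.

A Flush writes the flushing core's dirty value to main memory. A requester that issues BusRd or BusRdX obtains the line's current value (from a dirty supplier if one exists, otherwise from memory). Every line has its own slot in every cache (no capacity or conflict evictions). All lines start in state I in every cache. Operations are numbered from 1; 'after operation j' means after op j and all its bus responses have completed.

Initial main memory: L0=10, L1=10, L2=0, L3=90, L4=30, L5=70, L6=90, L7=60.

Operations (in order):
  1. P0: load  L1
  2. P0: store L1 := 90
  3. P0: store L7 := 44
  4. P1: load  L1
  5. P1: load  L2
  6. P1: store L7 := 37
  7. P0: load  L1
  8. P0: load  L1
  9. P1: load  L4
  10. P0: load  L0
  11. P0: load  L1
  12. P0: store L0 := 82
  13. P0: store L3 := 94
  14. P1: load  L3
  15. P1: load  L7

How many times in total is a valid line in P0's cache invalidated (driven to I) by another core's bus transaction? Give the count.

  op1 P0: load  L1 → S/I on L1; bus BusRd; mem=10
  op2 P0: store L1 := 90 → M/I on L1; bus BusRdX; mem=10
  op3 P0: store L7 := 44 → M/I on L7; bus BusRdX; mem=60
  op4 P1: load  L1 → S/S on L1; bus BusRd Flush; mem=90
  op5 P1: load  L2 → I/S on L2; bus BusRd; mem=0
  op6 P1: store L7 := 37 → I/M on L7; bus BusRdX Flush; mem=44
  op7 P0: load  L1 → S/S on L1; bus (none); mem=90
  op8 P0: load  L1 → S/S on L1; bus (none); mem=90
  op9 P1: load  L4 → I/S on L4; bus BusRd; mem=30
  op10 P0: load  L0 → S/I on L0; bus BusRd; mem=10
  op11 P0: load  L1 → S/S on L1; bus (none); mem=90
  op12 P0: store L0 := 82 → M/I on L0; bus BusRdX; mem=10
  op13 P0: store L3 := 94 → M/I on L3; bus BusRdX; mem=90
  op14 P1: load  L3 → S/S on L3; bus BusRd Flush; mem=94
  op15 P1: load  L7 → I/M on L7; bus (none); mem=44

invalidations = 1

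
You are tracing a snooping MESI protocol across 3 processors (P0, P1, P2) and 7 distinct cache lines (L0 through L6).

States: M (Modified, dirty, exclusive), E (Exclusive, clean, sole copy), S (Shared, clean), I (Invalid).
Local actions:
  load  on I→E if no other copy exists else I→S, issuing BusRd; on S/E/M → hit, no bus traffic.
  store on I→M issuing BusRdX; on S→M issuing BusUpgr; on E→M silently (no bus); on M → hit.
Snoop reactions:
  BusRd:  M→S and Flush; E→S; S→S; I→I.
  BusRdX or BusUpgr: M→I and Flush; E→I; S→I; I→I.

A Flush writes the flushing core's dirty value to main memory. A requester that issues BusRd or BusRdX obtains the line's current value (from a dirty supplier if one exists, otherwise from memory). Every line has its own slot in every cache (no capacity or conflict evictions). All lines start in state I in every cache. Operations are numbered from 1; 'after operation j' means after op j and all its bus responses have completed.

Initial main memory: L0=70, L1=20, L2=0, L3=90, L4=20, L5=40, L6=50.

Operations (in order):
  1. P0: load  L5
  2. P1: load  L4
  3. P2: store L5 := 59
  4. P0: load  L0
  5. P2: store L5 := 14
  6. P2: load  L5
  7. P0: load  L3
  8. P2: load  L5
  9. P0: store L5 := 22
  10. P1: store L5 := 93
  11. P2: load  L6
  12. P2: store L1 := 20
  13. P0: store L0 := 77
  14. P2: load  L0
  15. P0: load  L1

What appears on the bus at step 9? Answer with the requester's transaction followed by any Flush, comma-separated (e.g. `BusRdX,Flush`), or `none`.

bus = BusRdX,Flush

  op1 P0: load  L5 → E/I/I on L5; bus BusRd; mem=40
  op2 P1: load  L4 → I/E/I on L4; bus BusRd; mem=20
  op3 P2: store L5 := 59 → I/I/M on L5; bus BusRdX; mem=40
  op4 P0: load  L0 → E/I/I on L0; bus BusRd; mem=70
  op5 P2: store L5 := 14 → I/I/M on L5; bus (none); mem=40
  op6 P2: load  L5 → I/I/M on L5; bus (none); mem=40
  op7 P0: load  L3 → E/I/I on L3; bus BusRd; mem=90
  op8 P2: load  L5 → I/I/M on L5; bus (none); mem=40
  op9 P0: store L5 := 22 → M/I/I on L5; bus BusRdX Flush; mem=14
  op10 P1: store L5 := 93 → I/M/I on L5; bus BusRdX Flush; mem=22
  op11 P2: load  L6 → I/I/E on L6; bus BusRd; mem=50
  op12 P2: store L1 := 20 → I/I/M on L1; bus BusRdX; mem=20
  op13 P0: store L0 := 77 → M/I/I on L0; bus (none); mem=70
  op14 P2: load  L0 → S/I/S on L0; bus BusRd Flush; mem=77
  op15 P0: load  L1 → S/I/S on L1; bus BusRd Flush; mem=20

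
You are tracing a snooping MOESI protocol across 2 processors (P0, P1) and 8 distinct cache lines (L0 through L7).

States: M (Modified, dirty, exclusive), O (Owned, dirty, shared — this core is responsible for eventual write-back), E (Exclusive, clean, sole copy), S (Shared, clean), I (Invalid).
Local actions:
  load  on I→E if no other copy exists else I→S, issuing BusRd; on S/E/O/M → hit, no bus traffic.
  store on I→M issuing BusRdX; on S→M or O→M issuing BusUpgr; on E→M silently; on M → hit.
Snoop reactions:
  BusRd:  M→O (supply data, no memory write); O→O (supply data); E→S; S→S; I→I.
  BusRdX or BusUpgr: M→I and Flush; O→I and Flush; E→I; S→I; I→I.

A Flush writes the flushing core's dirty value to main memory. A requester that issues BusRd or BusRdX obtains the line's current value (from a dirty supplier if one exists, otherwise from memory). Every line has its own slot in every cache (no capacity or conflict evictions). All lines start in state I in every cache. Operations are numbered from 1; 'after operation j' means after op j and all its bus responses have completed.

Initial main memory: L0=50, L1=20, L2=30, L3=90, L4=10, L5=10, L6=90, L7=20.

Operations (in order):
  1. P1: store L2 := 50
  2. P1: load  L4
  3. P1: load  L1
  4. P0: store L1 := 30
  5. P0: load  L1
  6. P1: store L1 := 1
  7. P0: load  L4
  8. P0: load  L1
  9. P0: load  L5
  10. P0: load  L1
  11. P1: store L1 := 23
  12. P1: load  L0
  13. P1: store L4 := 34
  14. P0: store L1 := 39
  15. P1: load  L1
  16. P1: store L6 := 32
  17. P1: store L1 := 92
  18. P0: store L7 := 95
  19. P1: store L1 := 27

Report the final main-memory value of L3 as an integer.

  op1 P1: store L2 := 50 → I/M on L2; bus BusRdX; mem=30
  op2 P1: load  L4 → I/E on L4; bus BusRd; mem=10
  op3 P1: load  L1 → I/E on L1; bus BusRd; mem=20
  op4 P0: store L1 := 30 → M/I on L1; bus BusRdX; mem=20
  op5 P0: load  L1 → M/I on L1; bus (none); mem=20
  op6 P1: store L1 := 1 → I/M on L1; bus BusRdX Flush; mem=30
  op7 P0: load  L4 → S/S on L4; bus BusRd; mem=10
  op8 P0: load  L1 → S/O on L1; bus BusRd; mem=30
  op9 P0: load  L5 → E/I on L5; bus BusRd; mem=10
  op10 P0: load  L1 → S/O on L1; bus (none); mem=30
  op11 P1: store L1 := 23 → I/M on L1; bus BusUpgr; mem=30
  op12 P1: load  L0 → I/E on L0; bus BusRd; mem=50
  op13 P1: store L4 := 34 → I/M on L4; bus BusUpgr; mem=10
  op14 P0: store L1 := 39 → M/I on L1; bus BusRdX Flush; mem=23
  op15 P1: load  L1 → O/S on L1; bus BusRd; mem=23
  op16 P1: store L6 := 32 → I/M on L6; bus BusRdX; mem=90
  op17 P1: store L1 := 92 → I/M on L1; bus BusUpgr Flush; mem=39
  op18 P0: store L7 := 95 → M/I on L7; bus BusRdX; mem=20
  op19 P1: store L1 := 27 → I/M on L1; bus (none); mem=39

memory[L3] = 90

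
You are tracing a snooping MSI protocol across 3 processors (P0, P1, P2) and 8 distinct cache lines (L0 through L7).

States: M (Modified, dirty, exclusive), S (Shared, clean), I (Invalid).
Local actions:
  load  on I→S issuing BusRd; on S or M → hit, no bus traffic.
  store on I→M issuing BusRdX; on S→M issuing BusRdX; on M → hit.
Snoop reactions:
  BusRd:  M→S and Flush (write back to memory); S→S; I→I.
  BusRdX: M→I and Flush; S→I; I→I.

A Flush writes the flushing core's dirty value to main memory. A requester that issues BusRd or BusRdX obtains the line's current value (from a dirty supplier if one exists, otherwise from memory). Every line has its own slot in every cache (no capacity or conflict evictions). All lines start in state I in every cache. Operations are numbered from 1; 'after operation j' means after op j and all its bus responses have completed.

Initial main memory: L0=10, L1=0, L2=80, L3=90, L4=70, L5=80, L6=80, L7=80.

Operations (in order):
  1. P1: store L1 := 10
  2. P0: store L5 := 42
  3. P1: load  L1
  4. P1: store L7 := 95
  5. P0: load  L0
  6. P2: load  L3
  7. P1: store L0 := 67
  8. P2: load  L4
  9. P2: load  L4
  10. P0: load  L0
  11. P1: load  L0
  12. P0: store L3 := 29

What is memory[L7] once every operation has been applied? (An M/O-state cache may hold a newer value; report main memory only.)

memory[L7] = 80

1. P1: store L1 := 10  bus=[BusRdX]  L1: P0=I P1=M P2=I  mem[L1]=0
2. P0: store L5 := 42  bus=[BusRdX]  L5: P0=M P1=I P2=I  mem[L5]=80
3. P1: load  L1  bus=[-]  L1: P0=I P1=M P2=I  mem[L1]=0
4. P1: store L7 := 95  bus=[BusRdX]  L7: P0=I P1=M P2=I  mem[L7]=80
5. P0: load  L0  bus=[BusRd]  L0: P0=S P1=I P2=I  mem[L0]=10
6. P2: load  L3  bus=[BusRd]  L3: P0=I P1=I P2=S  mem[L3]=90
7. P1: store L0 := 67  bus=[BusRdX]  L0: P0=I P1=M P2=I  mem[L0]=10
8. P2: load  L4  bus=[BusRd]  L4: P0=I P1=I P2=S  mem[L4]=70
9. P2: load  L4  bus=[-]  L4: P0=I P1=I P2=S  mem[L4]=70
10. P0: load  L0  bus=[BusRd,Flush]  L0: P0=S P1=S P2=I  mem[L0]=67
11. P1: load  L0  bus=[-]  L0: P0=S P1=S P2=I  mem[L0]=67
12. P0: store L3 := 29  bus=[BusRdX]  L3: P0=M P1=I P2=I  mem[L3]=90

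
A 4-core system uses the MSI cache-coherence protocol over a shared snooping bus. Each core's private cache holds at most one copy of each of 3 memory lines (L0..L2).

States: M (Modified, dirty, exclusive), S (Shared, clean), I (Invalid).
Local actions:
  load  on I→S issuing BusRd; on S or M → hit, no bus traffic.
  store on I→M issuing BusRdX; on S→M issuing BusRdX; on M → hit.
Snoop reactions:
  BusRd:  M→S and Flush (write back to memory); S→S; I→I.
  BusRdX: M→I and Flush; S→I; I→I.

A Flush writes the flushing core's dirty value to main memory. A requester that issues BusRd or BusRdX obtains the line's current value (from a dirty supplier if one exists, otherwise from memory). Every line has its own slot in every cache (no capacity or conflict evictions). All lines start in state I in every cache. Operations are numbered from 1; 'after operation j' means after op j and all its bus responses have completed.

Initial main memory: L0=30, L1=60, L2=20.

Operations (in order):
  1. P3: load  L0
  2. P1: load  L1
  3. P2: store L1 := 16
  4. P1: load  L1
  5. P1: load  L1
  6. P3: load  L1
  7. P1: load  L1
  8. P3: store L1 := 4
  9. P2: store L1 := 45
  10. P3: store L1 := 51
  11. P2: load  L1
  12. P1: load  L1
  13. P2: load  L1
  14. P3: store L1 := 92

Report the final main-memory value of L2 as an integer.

memory[L2] = 20

[1] P3: load  L0 | P0:I, P1:I, P2:I, P3:S(30) | bus: BusRd
[2] P1: load  L1 | P0:I, P1:S(60), P2:I, P3:I | bus: BusRd
[3] P2: store L1 := 16 | P0:I, P1:I, P2:M(16), P3:I | bus: BusRdX
[4] P1: load  L1 | P0:I, P1:S(16), P2:S(16), P3:I | bus: BusRd,Flush
[5] P1: load  L1 | P0:I, P1:S(16), P2:S(16), P3:I | bus: none
[6] P3: load  L1 | P0:I, P1:S(16), P2:S(16), P3:S(16) | bus: BusRd
[7] P1: load  L1 | P0:I, P1:S(16), P2:S(16), P3:S(16) | bus: none
[8] P3: store L1 := 4 | P0:I, P1:I, P2:I, P3:M(4) | bus: BusRdX
[9] P2: store L1 := 45 | P0:I, P1:I, P2:M(45), P3:I | bus: BusRdX,Flush
[10] P3: store L1 := 51 | P0:I, P1:I, P2:I, P3:M(51) | bus: BusRdX,Flush
[11] P2: load  L1 | P0:I, P1:I, P2:S(51), P3:S(51) | bus: BusRd,Flush
[12] P1: load  L1 | P0:I, P1:S(51), P2:S(51), P3:S(51) | bus: BusRd
[13] P2: load  L1 | P0:I, P1:S(51), P2:S(51), P3:S(51) | bus: none
[14] P3: store L1 := 92 | P0:I, P1:I, P2:I, P3:M(92) | bus: BusRdX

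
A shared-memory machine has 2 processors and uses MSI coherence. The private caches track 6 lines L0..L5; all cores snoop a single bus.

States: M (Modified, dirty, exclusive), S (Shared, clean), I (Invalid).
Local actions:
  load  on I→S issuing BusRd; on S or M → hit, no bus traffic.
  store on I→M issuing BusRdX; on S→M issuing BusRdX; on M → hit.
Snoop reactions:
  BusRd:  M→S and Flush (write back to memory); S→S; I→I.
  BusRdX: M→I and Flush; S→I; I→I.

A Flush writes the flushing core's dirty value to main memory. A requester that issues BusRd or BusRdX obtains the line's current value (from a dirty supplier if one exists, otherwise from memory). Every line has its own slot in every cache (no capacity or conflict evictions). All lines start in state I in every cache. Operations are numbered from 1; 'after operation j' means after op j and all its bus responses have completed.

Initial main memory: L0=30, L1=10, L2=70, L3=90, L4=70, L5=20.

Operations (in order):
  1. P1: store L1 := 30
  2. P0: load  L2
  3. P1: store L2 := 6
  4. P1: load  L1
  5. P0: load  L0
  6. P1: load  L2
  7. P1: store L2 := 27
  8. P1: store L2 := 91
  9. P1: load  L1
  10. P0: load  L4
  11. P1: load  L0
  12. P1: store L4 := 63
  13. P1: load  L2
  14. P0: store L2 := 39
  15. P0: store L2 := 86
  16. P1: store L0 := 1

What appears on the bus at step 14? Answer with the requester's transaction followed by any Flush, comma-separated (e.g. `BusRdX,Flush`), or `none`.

bus = BusRdX,Flush

step 1: P1: store L1 := 30  ⟶  IM  (L1)  txn=BusRdX  M[L1]=10
step 2: P0: load  L2  ⟶  SI  (L2)  txn=BusRd  M[L2]=70
step 3: P1: store L2 := 6  ⟶  IM  (L2)  txn=BusRdX  M[L2]=70
step 4: P1: load  L1  ⟶  IM  (L1)  txn=∅  M[L1]=10
step 5: P0: load  L0  ⟶  SI  (L0)  txn=BusRd  M[L0]=30
step 6: P1: load  L2  ⟶  IM  (L2)  txn=∅  M[L2]=70
step 7: P1: store L2 := 27  ⟶  IM  (L2)  txn=∅  M[L2]=70
step 8: P1: store L2 := 91  ⟶  IM  (L2)  txn=∅  M[L2]=70
step 9: P1: load  L1  ⟶  IM  (L1)  txn=∅  M[L1]=10
step 10: P0: load  L4  ⟶  SI  (L4)  txn=BusRd  M[L4]=70
step 11: P1: load  L0  ⟶  SS  (L0)  txn=BusRd  M[L0]=30
step 12: P1: store L4 := 63  ⟶  IM  (L4)  txn=BusRdX  M[L4]=70
step 13: P1: load  L2  ⟶  IM  (L2)  txn=∅  M[L2]=70
step 14: P0: store L2 := 39  ⟶  MI  (L2)  txn=BusRdX+Flush  M[L2]=91
step 15: P0: store L2 := 86  ⟶  MI  (L2)  txn=∅  M[L2]=91
step 16: P1: store L0 := 1  ⟶  IM  (L0)  txn=BusRdX  M[L0]=30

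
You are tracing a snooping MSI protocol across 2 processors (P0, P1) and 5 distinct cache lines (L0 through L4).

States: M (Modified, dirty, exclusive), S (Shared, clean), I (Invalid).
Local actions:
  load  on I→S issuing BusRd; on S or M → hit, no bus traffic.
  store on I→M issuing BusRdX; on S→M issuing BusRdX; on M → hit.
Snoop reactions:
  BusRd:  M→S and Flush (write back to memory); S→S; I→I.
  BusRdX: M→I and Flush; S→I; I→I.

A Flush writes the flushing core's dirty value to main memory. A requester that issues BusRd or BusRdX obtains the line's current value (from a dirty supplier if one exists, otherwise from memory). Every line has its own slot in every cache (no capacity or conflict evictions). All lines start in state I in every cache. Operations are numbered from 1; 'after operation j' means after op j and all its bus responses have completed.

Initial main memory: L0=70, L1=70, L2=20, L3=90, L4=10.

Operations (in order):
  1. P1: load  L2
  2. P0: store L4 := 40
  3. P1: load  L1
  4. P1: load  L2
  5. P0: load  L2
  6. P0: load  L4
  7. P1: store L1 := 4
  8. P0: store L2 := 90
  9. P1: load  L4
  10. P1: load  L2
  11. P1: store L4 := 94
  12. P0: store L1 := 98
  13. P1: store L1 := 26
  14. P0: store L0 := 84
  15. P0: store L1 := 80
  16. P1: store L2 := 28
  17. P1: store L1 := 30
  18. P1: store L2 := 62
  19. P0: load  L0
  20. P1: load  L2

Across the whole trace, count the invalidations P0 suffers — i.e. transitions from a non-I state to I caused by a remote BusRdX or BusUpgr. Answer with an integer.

invalidations = 4

  op1 P1: load  L2 → I/S on L2; bus BusRd; mem=20
  op2 P0: store L4 := 40 → M/I on L4; bus BusRdX; mem=10
  op3 P1: load  L1 → I/S on L1; bus BusRd; mem=70
  op4 P1: load  L2 → I/S on L2; bus (none); mem=20
  op5 P0: load  L2 → S/S on L2; bus BusRd; mem=20
  op6 P0: load  L4 → M/I on L4; bus (none); mem=10
  op7 P1: store L1 := 4 → I/M on L1; bus BusRdX; mem=70
  op8 P0: store L2 := 90 → M/I on L2; bus BusRdX; mem=20
  op9 P1: load  L4 → S/S on L4; bus BusRd Flush; mem=40
  op10 P1: load  L2 → S/S on L2; bus BusRd Flush; mem=90
  op11 P1: store L4 := 94 → I/M on L4; bus BusRdX; mem=40
  op12 P0: store L1 := 98 → M/I on L1; bus BusRdX Flush; mem=4
  op13 P1: store L1 := 26 → I/M on L1; bus BusRdX Flush; mem=98
  op14 P0: store L0 := 84 → M/I on L0; bus BusRdX; mem=70
  op15 P0: store L1 := 80 → M/I on L1; bus BusRdX Flush; mem=26
  op16 P1: store L2 := 28 → I/M on L2; bus BusRdX; mem=90
  op17 P1: store L1 := 30 → I/M on L1; bus BusRdX Flush; mem=80
  op18 P1: store L2 := 62 → I/M on L2; bus (none); mem=90
  op19 P0: load  L0 → M/I on L0; bus (none); mem=70
  op20 P1: load  L2 → I/M on L2; bus (none); mem=90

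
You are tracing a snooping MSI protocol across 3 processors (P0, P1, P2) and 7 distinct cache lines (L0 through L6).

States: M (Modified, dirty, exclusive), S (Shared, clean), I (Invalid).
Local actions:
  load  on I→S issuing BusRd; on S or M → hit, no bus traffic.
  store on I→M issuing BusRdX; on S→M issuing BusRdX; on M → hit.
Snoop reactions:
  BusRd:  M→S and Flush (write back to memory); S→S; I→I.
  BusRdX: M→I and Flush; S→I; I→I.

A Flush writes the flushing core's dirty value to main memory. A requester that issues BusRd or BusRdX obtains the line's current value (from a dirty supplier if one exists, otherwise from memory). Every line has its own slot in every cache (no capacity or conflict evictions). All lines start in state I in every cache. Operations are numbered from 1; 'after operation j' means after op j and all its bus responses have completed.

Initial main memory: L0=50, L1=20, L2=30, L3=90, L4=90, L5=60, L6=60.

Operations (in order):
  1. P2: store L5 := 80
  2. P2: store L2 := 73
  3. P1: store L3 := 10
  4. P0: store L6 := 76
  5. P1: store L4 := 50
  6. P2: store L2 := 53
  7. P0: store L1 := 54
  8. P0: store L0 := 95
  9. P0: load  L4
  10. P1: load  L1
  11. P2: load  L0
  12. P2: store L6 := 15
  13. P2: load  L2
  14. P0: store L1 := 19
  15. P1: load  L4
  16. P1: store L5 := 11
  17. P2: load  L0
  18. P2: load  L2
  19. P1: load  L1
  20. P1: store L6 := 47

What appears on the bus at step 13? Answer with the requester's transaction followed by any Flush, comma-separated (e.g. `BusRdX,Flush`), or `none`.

bus = none

  op1 P2: store L5 := 80 → I/I/M on L5; bus BusRdX; mem=60
  op2 P2: store L2 := 73 → I/I/M on L2; bus BusRdX; mem=30
  op3 P1: store L3 := 10 → I/M/I on L3; bus BusRdX; mem=90
  op4 P0: store L6 := 76 → M/I/I on L6; bus BusRdX; mem=60
  op5 P1: store L4 := 50 → I/M/I on L4; bus BusRdX; mem=90
  op6 P2: store L2 := 53 → I/I/M on L2; bus (none); mem=30
  op7 P0: store L1 := 54 → M/I/I on L1; bus BusRdX; mem=20
  op8 P0: store L0 := 95 → M/I/I on L0; bus BusRdX; mem=50
  op9 P0: load  L4 → S/S/I on L4; bus BusRd Flush; mem=50
  op10 P1: load  L1 → S/S/I on L1; bus BusRd Flush; mem=54
  op11 P2: load  L0 → S/I/S on L0; bus BusRd Flush; mem=95
  op12 P2: store L6 := 15 → I/I/M on L6; bus BusRdX Flush; mem=76
  op13 P2: load  L2 → I/I/M on L2; bus (none); mem=30
  op14 P0: store L1 := 19 → M/I/I on L1; bus BusRdX; mem=54
  op15 P1: load  L4 → S/S/I on L4; bus (none); mem=50
  op16 P1: store L5 := 11 → I/M/I on L5; bus BusRdX Flush; mem=80
  op17 P2: load  L0 → S/I/S on L0; bus (none); mem=95
  op18 P2: load  L2 → I/I/M on L2; bus (none); mem=30
  op19 P1: load  L1 → S/S/I on L1; bus BusRd Flush; mem=19
  op20 P1: store L6 := 47 → I/M/I on L6; bus BusRdX Flush; mem=15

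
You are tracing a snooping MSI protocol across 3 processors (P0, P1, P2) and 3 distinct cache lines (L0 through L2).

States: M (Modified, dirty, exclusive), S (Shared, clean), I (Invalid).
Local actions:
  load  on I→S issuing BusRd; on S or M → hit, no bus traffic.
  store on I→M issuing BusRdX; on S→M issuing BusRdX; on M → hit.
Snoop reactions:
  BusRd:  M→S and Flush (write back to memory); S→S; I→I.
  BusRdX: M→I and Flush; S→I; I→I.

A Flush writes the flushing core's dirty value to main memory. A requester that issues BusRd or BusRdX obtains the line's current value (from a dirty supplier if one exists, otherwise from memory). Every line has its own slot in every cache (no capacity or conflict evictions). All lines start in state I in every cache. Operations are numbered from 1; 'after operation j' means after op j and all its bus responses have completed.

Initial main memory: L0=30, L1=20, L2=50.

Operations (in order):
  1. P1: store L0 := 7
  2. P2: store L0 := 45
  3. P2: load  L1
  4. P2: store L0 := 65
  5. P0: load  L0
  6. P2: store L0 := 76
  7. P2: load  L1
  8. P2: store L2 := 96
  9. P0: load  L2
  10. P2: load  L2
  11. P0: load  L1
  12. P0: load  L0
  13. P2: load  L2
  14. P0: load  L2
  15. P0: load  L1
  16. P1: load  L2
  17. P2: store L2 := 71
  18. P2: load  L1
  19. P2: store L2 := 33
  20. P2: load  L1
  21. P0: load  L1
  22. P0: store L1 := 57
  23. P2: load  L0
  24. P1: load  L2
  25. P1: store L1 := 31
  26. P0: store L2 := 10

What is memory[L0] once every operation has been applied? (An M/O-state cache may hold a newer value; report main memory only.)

[1] P1: store L0 := 7 | P0:I, P1:M(7), P2:I | bus: BusRdX
[2] P2: store L0 := 45 | P0:I, P1:I, P2:M(45) | bus: BusRdX,Flush
[3] P2: load  L1 | P0:I, P1:I, P2:S(20) | bus: BusRd
[4] P2: store L0 := 65 | P0:I, P1:I, P2:M(65) | bus: none
[5] P0: load  L0 | P0:S(65), P1:I, P2:S(65) | bus: BusRd,Flush
[6] P2: store L0 := 76 | P0:I, P1:I, P2:M(76) | bus: BusRdX
[7] P2: load  L1 | P0:I, P1:I, P2:S(20) | bus: none
[8] P2: store L2 := 96 | P0:I, P1:I, P2:M(96) | bus: BusRdX
[9] P0: load  L2 | P0:S(96), P1:I, P2:S(96) | bus: BusRd,Flush
[10] P2: load  L2 | P0:S(96), P1:I, P2:S(96) | bus: none
[11] P0: load  L1 | P0:S(20), P1:I, P2:S(20) | bus: BusRd
[12] P0: load  L0 | P0:S(76), P1:I, P2:S(76) | bus: BusRd,Flush
[13] P2: load  L2 | P0:S(96), P1:I, P2:S(96) | bus: none
[14] P0: load  L2 | P0:S(96), P1:I, P2:S(96) | bus: none
[15] P0: load  L1 | P0:S(20), P1:I, P2:S(20) | bus: none
[16] P1: load  L2 | P0:S(96), P1:S(96), P2:S(96) | bus: BusRd
[17] P2: store L2 := 71 | P0:I, P1:I, P2:M(71) | bus: BusRdX
[18] P2: load  L1 | P0:S(20), P1:I, P2:S(20) | bus: none
[19] P2: store L2 := 33 | P0:I, P1:I, P2:M(33) | bus: none
[20] P2: load  L1 | P0:S(20), P1:I, P2:S(20) | bus: none
[21] P0: load  L1 | P0:S(20), P1:I, P2:S(20) | bus: none
[22] P0: store L1 := 57 | P0:M(57), P1:I, P2:I | bus: BusRdX
[23] P2: load  L0 | P0:S(76), P1:I, P2:S(76) | bus: none
[24] P1: load  L2 | P0:I, P1:S(33), P2:S(33) | bus: BusRd,Flush
[25] P1: store L1 := 31 | P0:I, P1:M(31), P2:I | bus: BusRdX,Flush
[26] P0: store L2 := 10 | P0:M(10), P1:I, P2:I | bus: BusRdX

memory[L0] = 76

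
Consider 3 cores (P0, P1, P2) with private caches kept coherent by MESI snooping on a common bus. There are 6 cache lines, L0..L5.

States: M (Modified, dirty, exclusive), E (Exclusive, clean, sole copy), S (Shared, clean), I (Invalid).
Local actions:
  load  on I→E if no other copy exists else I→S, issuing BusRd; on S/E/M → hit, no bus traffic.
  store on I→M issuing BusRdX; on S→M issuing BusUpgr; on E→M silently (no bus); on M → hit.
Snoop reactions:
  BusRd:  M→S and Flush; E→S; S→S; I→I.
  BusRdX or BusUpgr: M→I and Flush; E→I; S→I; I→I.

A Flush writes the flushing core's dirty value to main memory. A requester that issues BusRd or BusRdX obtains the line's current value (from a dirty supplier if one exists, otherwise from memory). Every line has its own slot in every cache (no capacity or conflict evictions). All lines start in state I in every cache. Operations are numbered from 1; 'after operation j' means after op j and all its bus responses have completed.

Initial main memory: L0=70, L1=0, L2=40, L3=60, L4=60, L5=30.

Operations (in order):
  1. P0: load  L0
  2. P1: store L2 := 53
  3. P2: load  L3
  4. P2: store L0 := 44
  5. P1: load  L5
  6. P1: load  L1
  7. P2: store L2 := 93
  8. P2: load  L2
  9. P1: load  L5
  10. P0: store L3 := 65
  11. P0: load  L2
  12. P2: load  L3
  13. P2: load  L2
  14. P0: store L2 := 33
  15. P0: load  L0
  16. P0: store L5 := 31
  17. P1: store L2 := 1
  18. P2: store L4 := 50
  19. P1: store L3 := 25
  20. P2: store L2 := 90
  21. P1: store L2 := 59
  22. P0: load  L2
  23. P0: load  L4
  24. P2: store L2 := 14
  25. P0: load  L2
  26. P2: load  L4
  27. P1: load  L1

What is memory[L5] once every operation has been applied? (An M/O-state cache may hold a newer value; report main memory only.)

[1] P0: load  L0 | P0:E(70), P1:I, P2:I | bus: BusRd
[2] P1: store L2 := 53 | P0:I, P1:M(53), P2:I | bus: BusRdX
[3] P2: load  L3 | P0:I, P1:I, P2:E(60) | bus: BusRd
[4] P2: store L0 := 44 | P0:I, P1:I, P2:M(44) | bus: BusRdX
[5] P1: load  L5 | P0:I, P1:E(30), P2:I | bus: BusRd
[6] P1: load  L1 | P0:I, P1:E(0), P2:I | bus: BusRd
[7] P2: store L2 := 93 | P0:I, P1:I, P2:M(93) | bus: BusRdX,Flush
[8] P2: load  L2 | P0:I, P1:I, P2:M(93) | bus: none
[9] P1: load  L5 | P0:I, P1:E(30), P2:I | bus: none
[10] P0: store L3 := 65 | P0:M(65), P1:I, P2:I | bus: BusRdX
[11] P0: load  L2 | P0:S(93), P1:I, P2:S(93) | bus: BusRd,Flush
[12] P2: load  L3 | P0:S(65), P1:I, P2:S(65) | bus: BusRd,Flush
[13] P2: load  L2 | P0:S(93), P1:I, P2:S(93) | bus: none
[14] P0: store L2 := 33 | P0:M(33), P1:I, P2:I | bus: BusUpgr
[15] P0: load  L0 | P0:S(44), P1:I, P2:S(44) | bus: BusRd,Flush
[16] P0: store L5 := 31 | P0:M(31), P1:I, P2:I | bus: BusRdX
[17] P1: store L2 := 1 | P0:I, P1:M(1), P2:I | bus: BusRdX,Flush
[18] P2: store L4 := 50 | P0:I, P1:I, P2:M(50) | bus: BusRdX
[19] P1: store L3 := 25 | P0:I, P1:M(25), P2:I | bus: BusRdX
[20] P2: store L2 := 90 | P0:I, P1:I, P2:M(90) | bus: BusRdX,Flush
[21] P1: store L2 := 59 | P0:I, P1:M(59), P2:I | bus: BusRdX,Flush
[22] P0: load  L2 | P0:S(59), P1:S(59), P2:I | bus: BusRd,Flush
[23] P0: load  L4 | P0:S(50), P1:I, P2:S(50) | bus: BusRd,Flush
[24] P2: store L2 := 14 | P0:I, P1:I, P2:M(14) | bus: BusRdX
[25] P0: load  L2 | P0:S(14), P1:I, P2:S(14) | bus: BusRd,Flush
[26] P2: load  L4 | P0:S(50), P1:I, P2:S(50) | bus: none
[27] P1: load  L1 | P0:I, P1:E(0), P2:I | bus: none

memory[L5] = 30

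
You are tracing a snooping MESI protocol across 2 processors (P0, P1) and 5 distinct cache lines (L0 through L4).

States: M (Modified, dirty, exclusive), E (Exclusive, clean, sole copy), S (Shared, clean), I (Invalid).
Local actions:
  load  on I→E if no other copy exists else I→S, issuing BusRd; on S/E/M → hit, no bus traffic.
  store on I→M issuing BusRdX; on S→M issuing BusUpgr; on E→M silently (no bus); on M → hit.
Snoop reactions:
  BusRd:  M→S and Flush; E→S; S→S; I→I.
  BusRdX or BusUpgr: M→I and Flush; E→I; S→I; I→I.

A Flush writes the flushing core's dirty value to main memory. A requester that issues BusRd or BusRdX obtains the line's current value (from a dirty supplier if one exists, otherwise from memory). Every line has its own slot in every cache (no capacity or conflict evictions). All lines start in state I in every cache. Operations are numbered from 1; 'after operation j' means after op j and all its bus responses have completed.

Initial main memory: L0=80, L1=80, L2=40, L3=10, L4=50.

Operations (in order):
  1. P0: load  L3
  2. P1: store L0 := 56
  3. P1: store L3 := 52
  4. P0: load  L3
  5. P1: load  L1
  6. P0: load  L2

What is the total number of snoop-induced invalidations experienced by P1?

  op1 P0: load  L3 → E/I on L3; bus BusRd; mem=10
  op2 P1: store L0 := 56 → I/M on L0; bus BusRdX; mem=80
  op3 P1: store L3 := 52 → I/M on L3; bus BusRdX; mem=10
  op4 P0: load  L3 → S/S on L3; bus BusRd Flush; mem=52
  op5 P1: load  L1 → I/E on L1; bus BusRd; mem=80
  op6 P0: load  L2 → E/I on L2; bus BusRd; mem=40

invalidations = 0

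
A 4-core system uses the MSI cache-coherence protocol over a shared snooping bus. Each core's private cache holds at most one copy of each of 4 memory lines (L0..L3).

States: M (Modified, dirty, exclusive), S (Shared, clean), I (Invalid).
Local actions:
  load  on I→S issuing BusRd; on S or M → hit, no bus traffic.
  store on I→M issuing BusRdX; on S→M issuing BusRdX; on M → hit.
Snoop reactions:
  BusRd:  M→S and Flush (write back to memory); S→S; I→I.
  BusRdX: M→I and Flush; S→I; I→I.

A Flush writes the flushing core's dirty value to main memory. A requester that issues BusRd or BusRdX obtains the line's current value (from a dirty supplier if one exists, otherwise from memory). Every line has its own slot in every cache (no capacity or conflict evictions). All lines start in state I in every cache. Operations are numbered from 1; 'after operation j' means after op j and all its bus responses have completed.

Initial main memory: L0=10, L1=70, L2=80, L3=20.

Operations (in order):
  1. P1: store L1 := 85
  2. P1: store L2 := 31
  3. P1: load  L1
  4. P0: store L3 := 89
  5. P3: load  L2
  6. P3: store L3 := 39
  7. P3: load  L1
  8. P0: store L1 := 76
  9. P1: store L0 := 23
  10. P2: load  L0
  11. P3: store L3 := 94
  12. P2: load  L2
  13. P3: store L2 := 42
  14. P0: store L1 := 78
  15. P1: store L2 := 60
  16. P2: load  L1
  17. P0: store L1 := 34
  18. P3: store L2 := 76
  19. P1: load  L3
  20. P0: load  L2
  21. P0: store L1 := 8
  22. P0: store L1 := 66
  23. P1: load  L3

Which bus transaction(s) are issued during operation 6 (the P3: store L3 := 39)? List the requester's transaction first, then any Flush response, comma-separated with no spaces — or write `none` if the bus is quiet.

bus = BusRdX,Flush

  op1 P1: store L1 := 85 → I/M/I/I on L1; bus BusRdX; mem=70
  op2 P1: store L2 := 31 → I/M/I/I on L2; bus BusRdX; mem=80
  op3 P1: load  L1 → I/M/I/I on L1; bus (none); mem=70
  op4 P0: store L3 := 89 → M/I/I/I on L3; bus BusRdX; mem=20
  op5 P3: load  L2 → I/S/I/S on L2; bus BusRd Flush; mem=31
  op6 P3: store L3 := 39 → I/I/I/M on L3; bus BusRdX Flush; mem=89
  op7 P3: load  L1 → I/S/I/S on L1; bus BusRd Flush; mem=85
  op8 P0: store L1 := 76 → M/I/I/I on L1; bus BusRdX; mem=85
  op9 P1: store L0 := 23 → I/M/I/I on L0; bus BusRdX; mem=10
  op10 P2: load  L0 → I/S/S/I on L0; bus BusRd Flush; mem=23
  op11 P3: store L3 := 94 → I/I/I/M on L3; bus (none); mem=89
  op12 P2: load  L2 → I/S/S/S on L2; bus BusRd; mem=31
  op13 P3: store L2 := 42 → I/I/I/M on L2; bus BusRdX; mem=31
  op14 P0: store L1 := 78 → M/I/I/I on L1; bus (none); mem=85
  op15 P1: store L2 := 60 → I/M/I/I on L2; bus BusRdX Flush; mem=42
  op16 P2: load  L1 → S/I/S/I on L1; bus BusRd Flush; mem=78
  op17 P0: store L1 := 34 → M/I/I/I on L1; bus BusRdX; mem=78
  op18 P3: store L2 := 76 → I/I/I/M on L2; bus BusRdX Flush; mem=60
  op19 P1: load  L3 → I/S/I/S on L3; bus BusRd Flush; mem=94
  op20 P0: load  L2 → S/I/I/S on L2; bus BusRd Flush; mem=76
  op21 P0: store L1 := 8 → M/I/I/I on L1; bus (none); mem=78
  op22 P0: store L1 := 66 → M/I/I/I on L1; bus (none); mem=78
  op23 P1: load  L3 → I/S/I/S on L3; bus (none); mem=94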